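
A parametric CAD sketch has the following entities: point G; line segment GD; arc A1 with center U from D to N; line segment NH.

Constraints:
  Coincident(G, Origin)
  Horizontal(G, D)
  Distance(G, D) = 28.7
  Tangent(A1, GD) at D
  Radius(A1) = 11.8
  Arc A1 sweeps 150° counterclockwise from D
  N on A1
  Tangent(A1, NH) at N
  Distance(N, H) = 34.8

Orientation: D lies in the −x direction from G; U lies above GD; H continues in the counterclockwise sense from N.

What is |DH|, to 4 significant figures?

46.27

G is at the origin; G and D share the same y with |GD| = 28.7 and D on the −x side, so D = (-28.70, 0.000). Tangency of A1 to GD means the radius UD is perpendicular to GD, so U = D + (0, 11.8) = (-28.70, 11.80). On A1, D sits at bearing -90° from U; a 150° counterclockwise sweep puts N at bearing 60°, so N = U + 11.8·(cos 60°, sin 60°) = (-22.80, 22.02). Tangency of A1 to NH means the radius UN is perpendicular to NH, so NH runs along (−sin 60°, cos 60°); with |NH| = 34.8, H = (-52.94, 39.42). Then |DH| = |H − D| = 46.27.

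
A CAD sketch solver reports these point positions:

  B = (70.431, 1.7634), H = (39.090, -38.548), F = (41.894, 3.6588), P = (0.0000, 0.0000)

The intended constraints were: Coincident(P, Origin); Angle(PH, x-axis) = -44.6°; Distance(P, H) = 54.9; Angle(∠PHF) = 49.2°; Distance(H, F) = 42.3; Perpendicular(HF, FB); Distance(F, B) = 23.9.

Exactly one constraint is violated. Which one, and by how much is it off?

Distance(F, B) = 23.9 — off by 4.70.

P = (0.00, 0.00) ✓; PH at -44.60° ✓; |PH| = 54.90 ✓; ∠PHF = 49.20° ✓; |HF| = 42.30 ✓; ∠(HF, FB) = 90.00° ✓; |FB| = 28.60 ✗.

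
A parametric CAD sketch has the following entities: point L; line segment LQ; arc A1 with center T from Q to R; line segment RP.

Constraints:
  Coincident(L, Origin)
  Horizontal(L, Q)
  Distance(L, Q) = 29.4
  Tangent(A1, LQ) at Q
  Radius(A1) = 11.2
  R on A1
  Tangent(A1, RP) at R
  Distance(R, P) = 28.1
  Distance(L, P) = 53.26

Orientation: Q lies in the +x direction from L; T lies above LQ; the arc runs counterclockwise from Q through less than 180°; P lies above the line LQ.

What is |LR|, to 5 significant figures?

42.589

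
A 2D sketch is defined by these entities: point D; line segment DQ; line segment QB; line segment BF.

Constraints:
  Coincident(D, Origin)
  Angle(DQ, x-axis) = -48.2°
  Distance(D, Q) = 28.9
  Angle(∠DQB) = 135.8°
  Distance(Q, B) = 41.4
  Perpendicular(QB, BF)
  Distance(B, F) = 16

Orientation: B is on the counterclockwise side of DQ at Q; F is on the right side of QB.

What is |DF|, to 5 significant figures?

71.871

D is at the origin; DQ runs at -48.2° with length 28.9, so Q = 28.9·(cos -48.2°, sin -48.2°) = (19.263, -21.544). ∠DQB = 135.8°, so QB runs at -48.2° + (180° − 135.8°) = -4.0000° from the x-axis; with |QB| = 41.4, B = Q + 41.4·(cos -4.0000°, sin -4.0000°) = (60.562, -24.432). The perpendicularity gives BF at right angles to QB; with |BF| = 16.0 on the right of QB, F = B + 16.0·(-0.069756, -0.99756) = (59.446, -40.393). Then |DF| = |F − D| = 71.871.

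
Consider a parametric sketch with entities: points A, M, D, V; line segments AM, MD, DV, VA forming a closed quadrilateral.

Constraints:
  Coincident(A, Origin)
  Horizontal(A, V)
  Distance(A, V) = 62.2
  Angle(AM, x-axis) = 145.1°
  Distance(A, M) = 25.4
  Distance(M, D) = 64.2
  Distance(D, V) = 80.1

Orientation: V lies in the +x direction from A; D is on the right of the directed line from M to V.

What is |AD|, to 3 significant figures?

47.1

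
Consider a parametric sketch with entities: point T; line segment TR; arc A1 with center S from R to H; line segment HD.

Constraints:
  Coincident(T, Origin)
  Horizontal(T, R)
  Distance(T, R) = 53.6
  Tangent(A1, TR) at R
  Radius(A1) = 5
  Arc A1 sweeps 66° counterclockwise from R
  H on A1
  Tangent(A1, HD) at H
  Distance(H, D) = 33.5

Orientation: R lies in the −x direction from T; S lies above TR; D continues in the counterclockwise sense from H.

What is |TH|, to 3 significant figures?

49.1

T is at the origin; TR is horizontal with |TR| = 53.6 and R on the −x side, so R = (-53.6, 0.00). The tangent condition forces SR to be normal to TR, so S = R + (0, 5) = (-53.6, 5.00). On A1, R sits at bearing -90° from S; a 66° counterclockwise sweep puts H at bearing -24°, so H = S + 5.0·(cos -24°, sin -24°) = (-49.0, 2.97). Then |TH| = |H − T| = 49.1.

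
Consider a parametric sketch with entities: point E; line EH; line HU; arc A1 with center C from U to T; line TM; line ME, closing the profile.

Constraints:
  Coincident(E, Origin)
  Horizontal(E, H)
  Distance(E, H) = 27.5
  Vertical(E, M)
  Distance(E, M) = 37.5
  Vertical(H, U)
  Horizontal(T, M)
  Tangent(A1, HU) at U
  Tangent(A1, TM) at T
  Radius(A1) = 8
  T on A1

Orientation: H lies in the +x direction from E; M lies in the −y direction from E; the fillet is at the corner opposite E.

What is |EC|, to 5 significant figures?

35.362

E is at the origin; E and H share the same y with |EH| = 27.5 and H on the +x side, so H = (27.500, 0.0000). EM is vertical with |EM| = 37.5 and M on the −y side, so M = (0.0000, -37.500). The virtual corner opposite E is at (27.500, -37.500). Since A1 is tangent to HU there, CU ⟂ HU and tangency of A1 to TM means the radius CT is perpendicular to TM, with radius 8.0, so the center C sits 8.0 in from both sides at C = (19.500, -29.500). Then |EC| = |C − E| = 35.362.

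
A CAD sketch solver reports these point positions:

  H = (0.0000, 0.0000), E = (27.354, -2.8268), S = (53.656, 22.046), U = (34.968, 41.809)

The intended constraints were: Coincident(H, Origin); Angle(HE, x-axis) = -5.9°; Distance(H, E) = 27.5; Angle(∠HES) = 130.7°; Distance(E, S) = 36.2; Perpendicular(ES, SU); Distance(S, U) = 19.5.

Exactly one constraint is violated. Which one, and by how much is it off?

Distance(S, U) = 19.5 — off by 7.70.

H = (0.00, 0.00) ✓; HE at -5.900° ✓; |HE| = 27.50 ✓; ∠HES = 130.7° ✓; |ES| = 36.20 ✓; ∠(ES, SU) = 90.00° ✓; |SU| = 27.20 ✗.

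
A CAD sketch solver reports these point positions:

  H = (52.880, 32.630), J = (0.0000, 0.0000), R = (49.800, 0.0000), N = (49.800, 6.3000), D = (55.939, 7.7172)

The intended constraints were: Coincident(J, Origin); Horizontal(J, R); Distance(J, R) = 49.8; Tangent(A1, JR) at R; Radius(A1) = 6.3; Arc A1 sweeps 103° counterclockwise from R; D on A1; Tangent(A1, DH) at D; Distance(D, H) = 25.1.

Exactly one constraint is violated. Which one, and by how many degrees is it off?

Tangent(A1, DH) at D — off by 6.00°.

J = (0.00, 0.00) ✓; J.y = 0.00, R.y = 0.00 ✓; |JR| = 49.80 ✓; ∠(NR, RJ) = 90.00° ✓; |NR| = 6.300 ✓; bearing(N→D) − bearing(N→R) = 103.0° ✓; |ND| = 6.300 ✓; ∠(ND, DH) = 96.00° ✗; |DH| = 25.10 ✓.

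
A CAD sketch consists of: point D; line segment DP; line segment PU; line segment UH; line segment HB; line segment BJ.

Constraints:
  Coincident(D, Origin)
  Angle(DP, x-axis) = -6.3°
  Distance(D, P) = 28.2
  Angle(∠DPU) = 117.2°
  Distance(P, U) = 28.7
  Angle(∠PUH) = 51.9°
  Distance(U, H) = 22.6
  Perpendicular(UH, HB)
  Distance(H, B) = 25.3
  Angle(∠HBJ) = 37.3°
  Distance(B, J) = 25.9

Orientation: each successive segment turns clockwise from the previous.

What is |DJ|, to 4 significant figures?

40.49

The perpendicularity gives HB at right angles to UH, so HB runs at 72.80°; with |HB| = 25.3, B = (24.16, 0.9454). ∠HBJ = 37.3° gives BJ at -69.90° from the x-axis; with |BJ| = 25.9, J = (33.06, -23.38). Then |DJ| = |J − D| = 40.49.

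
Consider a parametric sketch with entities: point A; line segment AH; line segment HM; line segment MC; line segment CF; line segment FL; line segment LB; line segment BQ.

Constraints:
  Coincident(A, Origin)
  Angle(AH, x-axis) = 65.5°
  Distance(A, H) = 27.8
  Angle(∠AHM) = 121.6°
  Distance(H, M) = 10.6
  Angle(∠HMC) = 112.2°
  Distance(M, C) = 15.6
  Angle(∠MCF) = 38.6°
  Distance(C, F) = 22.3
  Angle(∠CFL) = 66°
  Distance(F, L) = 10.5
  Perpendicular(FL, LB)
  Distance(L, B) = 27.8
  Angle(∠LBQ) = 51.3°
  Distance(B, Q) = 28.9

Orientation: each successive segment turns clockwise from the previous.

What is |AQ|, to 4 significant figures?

9.296

A is at the origin; AH runs at 65.5° with length 27.8, so H = (11.53, 25.30). ∠AHM = 121.6° gives HM at 7.100° from the x-axis; with |HM| = 10.6, M = (22.05, 26.61). ∠HMC = 112.2° gives MC at -60.70° from the x-axis; with |MC| = 15.6, C = (29.68, 13.00). ∠MCF = 38.6° gives CF at 157.9° from the x-axis; with |CF| = 22.3, F = (9.020, 21.39). ∠CFL = 66.0° gives FL at 43.90° from the x-axis; with |FL| = 10.5, L = (16.59, 28.67). FL ⟂ LB, so LB runs at -46.10°; with |LB| = 27.8, B = (35.86, 8.642). ∠LBQ = 51.3° gives BQ at -174.8° from the x-axis; with |BQ| = 28.9, Q = (7.081, 6.023). Then |AQ| = |Q − A| = 9.296.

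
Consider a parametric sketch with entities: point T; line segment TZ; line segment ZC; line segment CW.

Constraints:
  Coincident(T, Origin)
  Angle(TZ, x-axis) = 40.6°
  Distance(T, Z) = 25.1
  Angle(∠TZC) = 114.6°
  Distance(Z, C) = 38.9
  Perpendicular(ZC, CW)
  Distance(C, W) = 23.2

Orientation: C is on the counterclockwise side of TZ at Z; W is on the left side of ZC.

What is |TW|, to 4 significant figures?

49.35

T is at the origin; TZ runs at 40.6° with length 25.1, so Z = 25.1·(cos 40.6°, sin 40.6°) = (19.06, 16.33). ∠TZC = 114.6°, so ZC runs at 40.6° + (180° − 114.6°) = 106.0° from the x-axis; with |ZC| = 38.9, C = Z + 38.9·(cos 106.0°, sin 106.0°) = (8.335, 53.73). ZC ⟂ CW; with |CW| = 23.2 on the left of ZC, W = C + 23.2·(-0.9613, -0.2756) = (-13.97, 47.33). Then |TW| = |W − T| = 49.35.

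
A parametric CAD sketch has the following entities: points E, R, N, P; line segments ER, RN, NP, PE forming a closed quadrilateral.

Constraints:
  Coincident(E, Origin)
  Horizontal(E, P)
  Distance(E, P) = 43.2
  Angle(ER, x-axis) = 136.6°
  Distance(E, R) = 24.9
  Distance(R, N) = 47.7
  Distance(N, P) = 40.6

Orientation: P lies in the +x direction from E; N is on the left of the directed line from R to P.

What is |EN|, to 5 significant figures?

44.534

E is at the origin; EP is horizontal with |EP| = 43.2 and P in +x, so P = (43.2, 0). ER runs at 136.6° with |ER| = 24.9, so R = (-18.092, 17.108). N is determined by |RN| = 47.7 and |NP| = 40.6 together: it lies at the intersection of circle(R, 47.7) and circle(P, 40.6). With |RP| = 63.635, the foot of the radical line on RP is 36.743 from R and the perpendicular offset is √(47.7² − 36.743²) = 30.417. Taking the left-of-RP solution: N = (25.477, 36.527).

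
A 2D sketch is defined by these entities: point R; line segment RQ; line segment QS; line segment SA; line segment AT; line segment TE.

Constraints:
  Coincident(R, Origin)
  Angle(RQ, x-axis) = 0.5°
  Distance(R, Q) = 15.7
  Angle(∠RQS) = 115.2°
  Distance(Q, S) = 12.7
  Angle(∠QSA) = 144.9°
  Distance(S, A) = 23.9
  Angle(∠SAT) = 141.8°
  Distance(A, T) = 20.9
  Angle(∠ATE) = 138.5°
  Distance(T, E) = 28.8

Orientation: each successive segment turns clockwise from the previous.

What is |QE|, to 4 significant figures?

65.38

R is at the origin; RQ runs at 0.5° with length 15.7, so Q = (15.70, 0.1370). ∠RQS = 115.2° gives QS at -64.30° from the x-axis; with |QS| = 12.7, S = (21.21, -11.31). ∠QSA = 144.9° gives SA at -99.40° from the x-axis; with |SA| = 23.9, A = (17.30, -34.89). ∠SAT = 141.8° gives AT at -137.6° from the x-axis; with |AT| = 20.9, T = (1.870, -48.98). ∠ATE = 138.5° gives TE at -179.1° from the x-axis; with |TE| = 28.8, E = (-26.93, -49.43). Then |QE| = |E − Q| = 65.38.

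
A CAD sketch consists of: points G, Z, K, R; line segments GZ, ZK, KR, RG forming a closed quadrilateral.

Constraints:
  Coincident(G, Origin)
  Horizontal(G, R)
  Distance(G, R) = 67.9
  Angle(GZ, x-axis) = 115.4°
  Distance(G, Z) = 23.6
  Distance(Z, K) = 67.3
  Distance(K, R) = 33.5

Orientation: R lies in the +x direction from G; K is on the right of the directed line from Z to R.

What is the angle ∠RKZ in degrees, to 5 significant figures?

101.39°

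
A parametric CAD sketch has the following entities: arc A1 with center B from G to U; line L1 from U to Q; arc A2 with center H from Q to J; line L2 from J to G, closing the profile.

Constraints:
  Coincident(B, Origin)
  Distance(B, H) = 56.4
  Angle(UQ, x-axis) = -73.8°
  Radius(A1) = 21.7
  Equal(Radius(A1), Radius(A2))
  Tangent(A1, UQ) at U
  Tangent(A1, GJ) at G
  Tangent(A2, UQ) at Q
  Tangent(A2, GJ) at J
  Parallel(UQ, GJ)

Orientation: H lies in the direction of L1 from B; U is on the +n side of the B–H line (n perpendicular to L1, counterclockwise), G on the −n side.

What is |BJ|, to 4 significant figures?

60.43

Tangency of A1 to both parallel lines with radius 21.7 puts U and G at B ± 21.7·n: U = (20.84, 6.054), G = (-20.84, -6.054). Equal radii place Q and J the same way about H: Q = H + 21.7·n = (36.57, -48.11), J = H − 21.7·n = (-5.103, -60.21). Then |BJ| = |J − B| = 60.43.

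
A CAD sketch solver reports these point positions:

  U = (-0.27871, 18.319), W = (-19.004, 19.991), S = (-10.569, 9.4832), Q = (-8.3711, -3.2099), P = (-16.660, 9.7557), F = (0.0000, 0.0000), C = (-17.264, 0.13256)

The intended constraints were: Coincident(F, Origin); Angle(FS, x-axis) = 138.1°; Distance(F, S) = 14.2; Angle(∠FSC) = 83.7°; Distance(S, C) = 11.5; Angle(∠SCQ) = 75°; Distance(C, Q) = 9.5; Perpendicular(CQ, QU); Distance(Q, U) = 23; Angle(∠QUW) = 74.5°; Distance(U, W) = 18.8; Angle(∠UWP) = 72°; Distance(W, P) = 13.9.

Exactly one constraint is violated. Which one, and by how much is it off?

Distance(W, P) = 13.9 — off by 3.40.

F = (0.00, 0.00) ✓; FS at 138.1° ✓; |FS| = 14.20 ✓; ∠FSC = 83.70° ✓; |SC| = 11.50 ✓; ∠SCQ = 75.00° ✓; |CQ| = 9.500 ✓; ∠(CQ, QU) = 90.00° ✓; |QU| = 23.00 ✓; ∠QUW = 74.50° ✓; |UW| = 18.80 ✓; ∠UWP = 72.00° ✓; |WP| = 10.50 ✗.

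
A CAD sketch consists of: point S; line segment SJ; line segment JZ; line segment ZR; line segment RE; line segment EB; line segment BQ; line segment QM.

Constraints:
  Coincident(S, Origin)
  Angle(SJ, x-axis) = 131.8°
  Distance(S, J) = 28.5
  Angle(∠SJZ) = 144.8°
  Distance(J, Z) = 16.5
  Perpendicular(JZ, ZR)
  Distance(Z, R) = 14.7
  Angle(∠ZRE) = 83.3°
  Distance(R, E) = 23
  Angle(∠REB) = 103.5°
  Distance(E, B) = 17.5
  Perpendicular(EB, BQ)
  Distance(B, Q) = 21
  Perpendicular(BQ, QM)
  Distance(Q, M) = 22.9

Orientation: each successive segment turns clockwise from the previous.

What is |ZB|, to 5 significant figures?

25.485

S is at the origin; SJ runs at 131.8° with length 28.5, so J = (-18.996, 21.246). ∠SJZ = 144.8° gives JZ at 96.600° from the x-axis; with |JZ| = 16.5, Z = (-20.893, 37.637). JZ is perpendicular to ZR, so ZR runs at 6.6000°; with |ZR| = 14.7, R = (-6.2901, 39.326). ∠ZRE = 83.3° gives RE at -90.100° from the x-axis; with |RE| = 23.0, E = (-6.3302, 16.326). ∠REB = 103.5° gives EB at -166.60° from the x-axis; with |EB| = 17.5, B = (-23.354, 12.271). Then |ZB| = |B − Z| = 25.485.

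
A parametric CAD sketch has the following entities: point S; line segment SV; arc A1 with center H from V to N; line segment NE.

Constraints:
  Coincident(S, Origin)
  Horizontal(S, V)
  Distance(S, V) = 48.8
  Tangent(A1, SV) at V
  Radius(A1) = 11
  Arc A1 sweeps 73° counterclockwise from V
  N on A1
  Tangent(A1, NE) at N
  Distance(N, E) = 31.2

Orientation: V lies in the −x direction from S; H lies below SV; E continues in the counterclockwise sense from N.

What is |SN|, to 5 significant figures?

59.828

S is at the origin; S and V share the same y with |SV| = 48.8 and V on the −x side, so V = (-48.800, 0.0000). The tangent condition forces HV to be normal to SV, so H = V + (0, -11) = (-48.800, -11.000). On A1, V sits at bearing 90° from H; a 73° counterclockwise sweep puts N at bearing 163°, so N = H + 11.0·(cos 163°, sin 163°) = (-59.319, -7.7839). Then |SN| = |N − S| = 59.828.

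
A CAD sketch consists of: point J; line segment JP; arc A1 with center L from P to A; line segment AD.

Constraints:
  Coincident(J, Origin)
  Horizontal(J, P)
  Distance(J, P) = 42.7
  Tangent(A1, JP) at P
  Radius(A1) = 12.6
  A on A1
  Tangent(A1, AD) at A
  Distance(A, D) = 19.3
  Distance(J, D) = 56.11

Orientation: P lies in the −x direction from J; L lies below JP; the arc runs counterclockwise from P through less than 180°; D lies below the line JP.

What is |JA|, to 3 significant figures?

56.8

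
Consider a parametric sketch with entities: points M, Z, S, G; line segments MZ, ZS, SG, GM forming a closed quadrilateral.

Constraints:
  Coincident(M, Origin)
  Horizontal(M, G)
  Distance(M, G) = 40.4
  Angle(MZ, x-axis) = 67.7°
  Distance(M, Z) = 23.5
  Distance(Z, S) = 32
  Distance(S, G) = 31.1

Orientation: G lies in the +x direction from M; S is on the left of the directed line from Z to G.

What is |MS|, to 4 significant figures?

50.28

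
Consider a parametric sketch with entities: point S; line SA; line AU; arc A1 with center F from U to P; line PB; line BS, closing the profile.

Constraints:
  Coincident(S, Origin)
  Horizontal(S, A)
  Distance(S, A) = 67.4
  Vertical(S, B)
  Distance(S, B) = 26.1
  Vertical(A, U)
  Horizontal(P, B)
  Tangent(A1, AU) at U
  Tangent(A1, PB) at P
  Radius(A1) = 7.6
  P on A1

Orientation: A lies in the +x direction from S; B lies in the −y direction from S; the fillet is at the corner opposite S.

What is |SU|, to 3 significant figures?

69.9

S is at the origin; S and A share the same y with |SA| = 67.4 and A on the +x side, so A = (67.4, 0.00). S and B share the same x with |SB| = 26.1 and B on the −y side, so B = (0.00, -26.1). The virtual corner opposite S is at (67.4, -26.1). The tangent condition forces FU to be normal to AU and the tangent condition forces FP to be normal to PB, with radius 7.6, so the center F sits 7.6 in from both sides at F = (59.8, -18.5). That places the tangent points at U = (67.4, -18.5) on AU and P = (59.8, -26.1) on PB. Then |SU| = |U − S| = 69.9.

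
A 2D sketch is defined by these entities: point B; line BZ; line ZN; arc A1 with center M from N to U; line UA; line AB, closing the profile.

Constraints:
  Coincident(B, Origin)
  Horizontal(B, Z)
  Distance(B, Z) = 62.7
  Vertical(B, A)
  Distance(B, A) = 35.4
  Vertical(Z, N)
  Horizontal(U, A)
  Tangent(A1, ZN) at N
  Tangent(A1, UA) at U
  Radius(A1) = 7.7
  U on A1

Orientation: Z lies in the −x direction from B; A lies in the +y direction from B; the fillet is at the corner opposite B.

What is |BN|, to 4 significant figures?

68.55

B is at the origin; B and Z share the same y with |BZ| = 62.7 and Z on the −x side, so Z = (-62.70, 0.000). BA is vertical with |BA| = 35.4 and A on the +y side, so A = (0.000, 35.40). The virtual corner opposite B is at (-62.70, 35.40). A1 meets ZN tangentially, so MN is at right angles to ZN and since A1 is tangent to UA there, MU ⟂ UA, with radius 7.7, so the center M sits 7.7 in from both sides at M = (-55.00, 27.70). That places the tangent points at N = (-62.70, 27.70) on ZN and U = (-55.00, 35.40) on UA. Then |BN| = |N − B| = 68.55.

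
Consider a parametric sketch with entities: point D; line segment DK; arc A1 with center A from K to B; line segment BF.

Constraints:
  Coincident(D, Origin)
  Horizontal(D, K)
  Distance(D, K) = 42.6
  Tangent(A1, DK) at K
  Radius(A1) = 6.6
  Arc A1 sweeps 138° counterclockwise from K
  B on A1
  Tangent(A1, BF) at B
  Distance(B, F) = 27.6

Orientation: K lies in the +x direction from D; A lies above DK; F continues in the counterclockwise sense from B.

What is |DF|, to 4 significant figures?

40.01

D is at the origin; DK is horizontal with |DK| = 42.6 and K on the +x side, so K = (42.60, 0.000). Tangency of A1 to DK means the radius AK is perpendicular to DK, so A = K + (0, 6.6) = (42.60, 6.600). On A1, K sits at bearing -90° from A; a 138° counterclockwise sweep puts B at bearing 48°, so B = A + 6.6·(cos 48°, sin 48°) = (47.02, 11.50). Since A1 is tangent to BF there, AB ⟂ BF, so BF runs along (−sin 48°, cos 48°); with |BF| = 27.6, F = (26.51, 29.97). Then |DF| = |F − D| = 40.01.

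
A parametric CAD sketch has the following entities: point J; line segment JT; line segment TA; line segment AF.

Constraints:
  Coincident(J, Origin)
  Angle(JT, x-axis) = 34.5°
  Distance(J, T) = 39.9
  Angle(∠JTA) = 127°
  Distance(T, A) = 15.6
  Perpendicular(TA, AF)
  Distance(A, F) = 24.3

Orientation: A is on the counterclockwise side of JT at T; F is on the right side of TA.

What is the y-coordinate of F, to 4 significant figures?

37.12

J is at the origin; JT runs at 34.5° with length 39.9, so T = 39.9·(cos 34.5°, sin 34.5°) = (32.88, 22.60). ∠JTA = 127.0°, so TA runs at 34.5° + (180° − 127.0°) = 87.50° from the x-axis; with |TA| = 15.6, A = T + 15.6·(cos 87.50°, sin 87.50°) = (33.56, 38.18). TA ⟂ AF; with |AF| = 24.3 on the right of TA, F = A + 24.3·(0.9990, -0.04362) = (57.84, 37.12). So F.y = 37.12.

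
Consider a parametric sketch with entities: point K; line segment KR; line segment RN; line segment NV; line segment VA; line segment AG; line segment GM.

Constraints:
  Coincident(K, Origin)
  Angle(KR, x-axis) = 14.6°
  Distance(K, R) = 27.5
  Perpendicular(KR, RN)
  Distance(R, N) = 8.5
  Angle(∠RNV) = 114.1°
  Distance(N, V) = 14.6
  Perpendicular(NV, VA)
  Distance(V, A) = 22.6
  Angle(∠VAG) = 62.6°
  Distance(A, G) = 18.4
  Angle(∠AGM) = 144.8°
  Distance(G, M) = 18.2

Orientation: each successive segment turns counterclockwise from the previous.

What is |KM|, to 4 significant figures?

38.07

K is at the origin; KR runs at 14.6° with length 27.5, so R = (26.61, 6.932). KR ⟂ RN, so RN runs at 104.6°; with |RN| = 8.5, N = (24.47, 15.16). ∠RNV = 114.1° gives NV at 170.5° from the x-axis; with |NV| = 14.6, V = (10.07, 17.57). The perpendicularity gives VA at right angles to NV, so VA runs at -99.50°; with |VA| = 22.6, A = (6.340, -4.723). ∠VAG = 62.6° gives AG at 17.90° from the x-axis; with |AG| = 18.4, G = (23.85, 0.9324). ∠AGM = 144.8° gives GM at 53.10° from the x-axis; with |GM| = 18.2, M = (34.78, 15.49). Then |KM| = |M − K| = 38.07.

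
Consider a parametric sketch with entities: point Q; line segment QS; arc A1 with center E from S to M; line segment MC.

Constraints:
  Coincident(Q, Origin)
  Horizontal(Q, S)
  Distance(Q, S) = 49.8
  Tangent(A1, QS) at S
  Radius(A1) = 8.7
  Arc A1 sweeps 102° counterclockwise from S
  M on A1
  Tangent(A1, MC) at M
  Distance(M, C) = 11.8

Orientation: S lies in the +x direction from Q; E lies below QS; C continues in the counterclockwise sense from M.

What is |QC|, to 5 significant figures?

48.987

Q is at the origin; Q and S share the same y with |QS| = 49.8 and S on the +x side, so S = (49.800, 0.0000). A1 meets QS tangentially, so ES is at right angles to QS, so E = S + (0, -8.7) = (49.800, -8.7000). On A1, S sits at bearing 90° from E; a 102° counterclockwise sweep puts M at bearing 192°, so M = E + 8.7·(cos 192°, sin 192°) = (41.290, -10.509). The tangent condition forces EM to be normal to MC, so MC runs along (−sin 192°, cos 192°); with |MC| = 11.8, C = (43.743, -22.051). Then |QC| = |C − Q| = 48.987.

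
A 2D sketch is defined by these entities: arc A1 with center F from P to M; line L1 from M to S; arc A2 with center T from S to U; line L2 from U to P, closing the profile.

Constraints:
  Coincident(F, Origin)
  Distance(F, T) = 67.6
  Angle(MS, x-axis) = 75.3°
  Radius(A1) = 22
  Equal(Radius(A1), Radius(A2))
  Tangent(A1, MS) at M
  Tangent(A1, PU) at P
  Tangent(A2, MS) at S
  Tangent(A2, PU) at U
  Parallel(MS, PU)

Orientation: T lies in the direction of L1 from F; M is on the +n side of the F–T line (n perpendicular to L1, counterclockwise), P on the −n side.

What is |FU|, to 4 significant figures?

71.09

The slot axis is L1's direction at 75.3°, so u = (cos 75.3°, sin 75.3°) = (0.2538, 0.9673) and n = (−sin 75.3°, cos 75.3°) = (-0.9673, 0.2538). F is at the origin and T lies 67.6 along u from F, so T = 67.6·u = (17.15, 65.39). Tangency of A1 to both parallel lines with radius 22.0 puts M and P at F ± 22.0·n: M = (-21.28, 5.583), P = (21.28, -5.583). Equal radii place S and U the same way about T: S = T + 22.0·n = (-4.126, 70.97), U = T − 22.0·n = (38.43, 59.80). Then |FU| = |U − F| = 71.09.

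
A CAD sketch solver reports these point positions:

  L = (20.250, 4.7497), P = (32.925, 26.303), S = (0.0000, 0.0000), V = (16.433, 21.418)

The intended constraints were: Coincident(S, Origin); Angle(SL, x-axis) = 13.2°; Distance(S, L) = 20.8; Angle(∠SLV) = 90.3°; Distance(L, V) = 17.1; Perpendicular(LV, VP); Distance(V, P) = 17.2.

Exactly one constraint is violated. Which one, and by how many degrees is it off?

Perpendicular(LV, VP) — off by 3.60°.

S = (0.00, 0.00) ✓; SL at 13.20° ✓; |SL| = 20.80 ✓; ∠SLV = 90.30° ✓; |LV| = 17.10 ✓; ∠(LV, VP) = 86.40° ✗; |VP| = 17.20 ✓.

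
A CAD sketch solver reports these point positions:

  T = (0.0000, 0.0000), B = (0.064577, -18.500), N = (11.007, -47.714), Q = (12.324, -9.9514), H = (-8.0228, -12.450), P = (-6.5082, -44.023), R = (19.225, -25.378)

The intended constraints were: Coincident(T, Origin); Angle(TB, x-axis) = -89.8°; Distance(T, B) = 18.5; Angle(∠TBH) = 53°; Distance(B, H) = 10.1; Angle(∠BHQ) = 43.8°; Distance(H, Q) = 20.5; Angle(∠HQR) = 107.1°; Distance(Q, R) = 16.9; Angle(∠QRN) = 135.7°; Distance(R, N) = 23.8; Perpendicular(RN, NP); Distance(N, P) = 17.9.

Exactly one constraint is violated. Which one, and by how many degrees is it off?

Perpendicular(RN, NP) — off by 8.30°.

T = (0.00, 0.00) ✓; TB at -89.80° ✓; |TB| = 18.50 ✓; ∠TBH = 53.00° ✓; |BH| = 10.10 ✓; ∠BHQ = 43.80° ✓; |HQ| = 20.50 ✓; ∠HQR = 107.1° ✓; |QR| = 16.90 ✓; ∠QRN = 135.7° ✓; |RN| = 23.80 ✓; ∠(RN, NP) = 81.70° ✗; |NP| = 17.90 ✓.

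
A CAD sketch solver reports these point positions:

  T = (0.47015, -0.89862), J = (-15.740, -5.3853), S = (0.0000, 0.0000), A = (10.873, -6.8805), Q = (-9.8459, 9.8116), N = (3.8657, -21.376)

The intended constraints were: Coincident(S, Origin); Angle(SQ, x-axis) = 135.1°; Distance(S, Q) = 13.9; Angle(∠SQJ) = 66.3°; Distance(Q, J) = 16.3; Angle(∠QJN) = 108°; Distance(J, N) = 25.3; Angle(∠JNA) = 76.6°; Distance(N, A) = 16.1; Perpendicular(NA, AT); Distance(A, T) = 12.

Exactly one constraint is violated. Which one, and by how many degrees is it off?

Perpendicular(NA, AT) — off by 4.10°.

S = (0.00, 0.00) ✓; SQ at 135.1° ✓; |SQ| = 13.90 ✓; ∠SQJ = 66.30° ✓; |QJ| = 16.30 ✓; ∠QJN = 108.0° ✓; |JN| = 25.30 ✓; ∠JNA = 76.60° ✓; |NA| = 16.10 ✓; ∠(NA, AT) = 85.90° ✗; |AT| = 12.00 ✓.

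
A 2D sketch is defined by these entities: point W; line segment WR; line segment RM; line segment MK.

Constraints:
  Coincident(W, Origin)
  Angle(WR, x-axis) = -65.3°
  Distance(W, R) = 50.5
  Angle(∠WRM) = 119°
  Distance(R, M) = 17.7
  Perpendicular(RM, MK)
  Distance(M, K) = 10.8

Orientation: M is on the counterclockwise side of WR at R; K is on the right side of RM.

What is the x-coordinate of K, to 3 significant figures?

37.9

W is at the origin; WR runs at -65.3° with length 50.5, so R = 50.5·(cos -65.3°, sin -65.3°) = (21.1, -45.9). ∠WRM = 119.0°, so RM runs at -65.3° + (180° − 119.0°) = -4.30° from the x-axis; with |RM| = 17.7, M = R + 17.7·(cos -4.30°, sin -4.30°) = (38.8, -47.2). RM is perpendicular to MK; with |MK| = 10.8 on the right of RM, K = M + 10.8·(-0.0750, -0.997) = (37.9, -58.0). So K.x = 37.9.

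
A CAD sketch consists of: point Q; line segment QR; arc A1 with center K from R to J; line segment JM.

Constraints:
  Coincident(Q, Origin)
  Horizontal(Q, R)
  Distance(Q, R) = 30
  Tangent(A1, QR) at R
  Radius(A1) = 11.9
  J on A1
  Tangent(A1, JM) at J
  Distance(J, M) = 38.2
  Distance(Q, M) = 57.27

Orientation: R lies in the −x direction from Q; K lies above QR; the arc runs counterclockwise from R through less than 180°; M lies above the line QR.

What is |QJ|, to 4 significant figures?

23.00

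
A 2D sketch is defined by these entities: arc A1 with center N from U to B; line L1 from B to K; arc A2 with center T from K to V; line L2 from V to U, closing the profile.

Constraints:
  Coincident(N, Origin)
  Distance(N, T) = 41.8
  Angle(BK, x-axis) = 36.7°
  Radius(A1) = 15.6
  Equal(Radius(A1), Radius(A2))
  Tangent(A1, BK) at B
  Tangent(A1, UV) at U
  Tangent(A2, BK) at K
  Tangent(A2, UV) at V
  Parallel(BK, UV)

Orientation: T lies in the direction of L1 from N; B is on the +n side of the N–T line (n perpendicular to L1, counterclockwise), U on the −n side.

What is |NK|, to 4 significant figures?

44.62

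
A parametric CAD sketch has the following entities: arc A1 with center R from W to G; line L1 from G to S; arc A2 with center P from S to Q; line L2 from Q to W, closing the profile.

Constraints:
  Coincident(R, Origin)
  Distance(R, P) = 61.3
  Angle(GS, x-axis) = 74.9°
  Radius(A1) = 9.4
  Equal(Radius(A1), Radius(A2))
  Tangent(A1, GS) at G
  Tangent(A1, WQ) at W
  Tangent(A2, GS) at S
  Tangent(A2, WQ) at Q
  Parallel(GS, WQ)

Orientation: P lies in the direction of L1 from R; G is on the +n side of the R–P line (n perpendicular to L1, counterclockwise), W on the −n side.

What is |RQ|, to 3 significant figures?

62.0

Tangency of A1 to both parallel lines with radius 9.4 puts G and W at R ± 9.4·n: G = (-9.08, 2.45), W = (9.08, -2.45). Equal radii place S and Q the same way about P: S = P + 9.4·n = (6.89, 61.6), Q = P − 9.4·n = (25.0, 56.7). Then |RQ| = |Q − R| = 62.0.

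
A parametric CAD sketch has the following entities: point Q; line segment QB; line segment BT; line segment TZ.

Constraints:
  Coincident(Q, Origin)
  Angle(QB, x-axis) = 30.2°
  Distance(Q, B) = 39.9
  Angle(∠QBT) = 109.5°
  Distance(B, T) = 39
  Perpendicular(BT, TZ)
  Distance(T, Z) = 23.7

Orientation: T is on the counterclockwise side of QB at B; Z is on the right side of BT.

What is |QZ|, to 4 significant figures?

80.60

Q is at the origin; QB runs at 30.2° with length 39.9, so B = 39.9·(cos 30.2°, sin 30.2°) = (34.48, 20.07). ∠QBT = 109.5°, so BT runs at 30.2° + (180° − 109.5°) = 100.7° from the x-axis; with |BT| = 39.0, T = B + 39.0·(cos 100.7°, sin 100.7°) = (27.24, 58.39). The perpendicularity gives TZ at right angles to BT; with |TZ| = 23.7 on the right of BT, Z = T + 23.7·(0.9826, 0.1857) = (50.53, 62.79). Then |QZ| = |Z − Q| = 80.60.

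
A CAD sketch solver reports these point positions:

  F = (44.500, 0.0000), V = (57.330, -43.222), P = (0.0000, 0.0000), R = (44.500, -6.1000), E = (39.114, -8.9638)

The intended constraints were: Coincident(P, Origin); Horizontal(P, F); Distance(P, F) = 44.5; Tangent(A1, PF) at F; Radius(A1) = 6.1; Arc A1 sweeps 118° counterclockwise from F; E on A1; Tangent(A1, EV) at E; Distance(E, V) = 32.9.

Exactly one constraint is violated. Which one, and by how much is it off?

Distance(E, V) = 32.9 — off by 5.90.

P = (0.00, 0.00) ✓; P.y = 0.00, F.y = 0.00 ✓; |PF| = 44.50 ✓; ∠(RF, FP) = 90.00° ✓; |RF| = 6.100 ✓; bearing(R→E) − bearing(R→F) = 118.0° ✓; |RE| = 6.100 ✓; ∠(RE, EV) = 90.00° ✓; |EV| = 38.80 ✗.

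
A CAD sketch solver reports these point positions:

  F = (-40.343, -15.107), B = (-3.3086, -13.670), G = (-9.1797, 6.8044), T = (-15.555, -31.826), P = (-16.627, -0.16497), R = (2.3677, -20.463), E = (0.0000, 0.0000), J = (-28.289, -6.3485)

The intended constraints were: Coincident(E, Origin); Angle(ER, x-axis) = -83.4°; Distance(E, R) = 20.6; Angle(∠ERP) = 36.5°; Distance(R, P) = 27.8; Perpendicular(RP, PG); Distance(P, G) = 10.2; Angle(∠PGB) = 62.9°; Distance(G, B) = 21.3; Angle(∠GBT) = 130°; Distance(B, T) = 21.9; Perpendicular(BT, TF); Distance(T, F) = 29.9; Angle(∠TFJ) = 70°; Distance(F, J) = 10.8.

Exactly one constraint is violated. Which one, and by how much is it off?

Distance(F, J) = 10.8 — off by 4.10.

E = (0.00, 0.00) ✓; ER at -83.40° ✓; |ER| = 20.60 ✓; ∠ERP = 36.50° ✓; |RP| = 27.80 ✓; ∠(RP, PG) = 90.00° ✓; |PG| = 10.20 ✓; ∠PGB = 62.90° ✓; |GB| = 21.30 ✓; ∠GBT = 130.0° ✓; |BT| = 21.90 ✓; ∠(BT, TF) = 90.00° ✓; |TF| = 29.90 ✓; ∠TFJ = 70.00° ✓; |FJ| = 14.90 ✗.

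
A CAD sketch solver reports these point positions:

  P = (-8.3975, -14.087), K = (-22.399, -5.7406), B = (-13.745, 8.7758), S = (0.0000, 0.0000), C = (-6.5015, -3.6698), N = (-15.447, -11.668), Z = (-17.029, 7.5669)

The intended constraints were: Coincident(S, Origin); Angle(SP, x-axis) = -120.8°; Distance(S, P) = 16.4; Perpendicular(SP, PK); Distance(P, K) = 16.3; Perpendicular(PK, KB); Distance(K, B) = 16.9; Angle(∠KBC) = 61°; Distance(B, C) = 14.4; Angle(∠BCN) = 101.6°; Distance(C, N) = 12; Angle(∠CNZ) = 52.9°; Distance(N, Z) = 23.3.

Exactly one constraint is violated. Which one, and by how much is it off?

Distance(N, Z) = 23.3 — off by 4.00.

S = (0.00, 0.00) ✓; SP at -120.8° ✓; |SP| = 16.40 ✓; ∠(SP, PK) = 90.00° ✓; |PK| = 16.30 ✓; ∠(PK, KB) = 90.00° ✓; |KB| = 16.90 ✓; ∠KBC = 61.00° ✓; |BC| = 14.40 ✓; ∠BCN = 101.6° ✓; |CN| = 12.00 ✓; ∠CNZ = 52.90° ✓; |NZ| = 19.30 ✗.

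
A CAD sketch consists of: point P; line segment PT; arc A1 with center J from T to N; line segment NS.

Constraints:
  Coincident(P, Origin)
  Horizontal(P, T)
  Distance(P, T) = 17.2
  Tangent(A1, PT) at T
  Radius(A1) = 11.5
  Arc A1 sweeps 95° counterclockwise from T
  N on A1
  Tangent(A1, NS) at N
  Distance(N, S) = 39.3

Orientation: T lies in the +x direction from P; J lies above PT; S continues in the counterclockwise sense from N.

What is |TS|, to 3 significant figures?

52.3

On A1, T sits at bearing -90° from J; a 95° counterclockwise sweep puts N at bearing 5°, so N = J + 11.5·(cos 5°, sin 5°) = (28.7, 12.5). Tangency of A1 to NS means the radius JN is perpendicular to NS, so NS runs along (−sin 5°, cos 5°); with |NS| = 39.3, S = (25.2, 51.7). Then |TS| = |S − T| = 52.3.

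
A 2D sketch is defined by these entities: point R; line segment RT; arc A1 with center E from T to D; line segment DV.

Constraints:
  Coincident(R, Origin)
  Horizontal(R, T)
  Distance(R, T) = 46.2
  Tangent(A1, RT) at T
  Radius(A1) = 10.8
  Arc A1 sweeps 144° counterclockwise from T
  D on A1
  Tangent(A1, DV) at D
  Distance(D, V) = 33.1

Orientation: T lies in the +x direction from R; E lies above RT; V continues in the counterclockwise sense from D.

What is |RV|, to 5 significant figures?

46.739

On A1, T sits at bearing -90° from E; a 144° counterclockwise sweep puts D at bearing 54°, so D = E + 10.8·(cos 54°, sin 54°) = (52.548, 19.537). Tangency of A1 to DV means the radius ED is perpendicular to DV, so DV runs along (−sin 54°, cos 54°); with |DV| = 33.1, V = (25.770, 38.993). Then |RV| = |V − R| = 46.739.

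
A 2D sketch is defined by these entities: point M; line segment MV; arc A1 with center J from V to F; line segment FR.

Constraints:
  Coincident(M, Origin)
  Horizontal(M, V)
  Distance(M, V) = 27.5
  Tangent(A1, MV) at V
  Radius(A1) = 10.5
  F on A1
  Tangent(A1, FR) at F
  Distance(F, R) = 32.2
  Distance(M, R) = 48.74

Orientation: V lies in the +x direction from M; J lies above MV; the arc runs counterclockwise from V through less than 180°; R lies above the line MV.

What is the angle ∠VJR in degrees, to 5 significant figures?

169.56°

Checks: |JV| = 10.50 ✓; |JF| = 10.50 ✓; ∠(JF, FR) = 90.00° ✓; |FR| = 32.20 ✓; |MR| = 48.74 ✓.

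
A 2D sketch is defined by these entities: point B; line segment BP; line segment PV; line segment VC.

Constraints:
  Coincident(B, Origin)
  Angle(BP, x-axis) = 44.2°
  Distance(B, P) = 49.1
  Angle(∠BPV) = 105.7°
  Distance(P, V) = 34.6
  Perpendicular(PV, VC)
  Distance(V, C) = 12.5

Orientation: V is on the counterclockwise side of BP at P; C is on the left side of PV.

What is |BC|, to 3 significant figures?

59.2

B is at the origin; BP runs at 44.2° with length 49.1, so P = 49.1·(cos 44.2°, sin 44.2°) = (35.2, 34.2). ∠BPV = 105.7°, so PV runs at 44.2° + (180° − 105.7°) = 118° from the x-axis; with |PV| = 34.6, V = P + 34.6·(cos 118°, sin 118°) = (18.7, 64.6). PV is perpendicular to VC; with |VC| = 12.5 on the left of PV, C = V + 12.5·(-0.879, -0.477) = (7.71, 58.7). Then |BC| = |C − B| = 59.2.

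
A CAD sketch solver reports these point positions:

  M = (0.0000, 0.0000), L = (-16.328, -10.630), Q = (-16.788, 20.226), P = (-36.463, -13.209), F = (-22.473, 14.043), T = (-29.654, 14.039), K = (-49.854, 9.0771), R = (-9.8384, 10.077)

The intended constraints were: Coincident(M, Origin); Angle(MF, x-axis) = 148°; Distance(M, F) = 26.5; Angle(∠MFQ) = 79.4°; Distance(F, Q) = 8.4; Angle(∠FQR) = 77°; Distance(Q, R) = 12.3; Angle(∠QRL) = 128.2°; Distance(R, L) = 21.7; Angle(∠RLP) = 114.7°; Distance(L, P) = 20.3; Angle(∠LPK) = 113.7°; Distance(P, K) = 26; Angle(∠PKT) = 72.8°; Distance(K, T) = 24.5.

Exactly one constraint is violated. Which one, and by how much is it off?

Distance(K, T) = 24.5 — off by 3.70.

M = (0.00, 0.00) ✓; MF at 148.0° ✓; |MF| = 26.50 ✓; ∠MFQ = 79.40° ✓; |FQ| = 8.399 ✓; ∠FQR = 77.00° ✓; |QR| = 12.30 ✓; ∠QRL = 128.2° ✓; |RL| = 21.70 ✓; ∠RLP = 114.7° ✓; |LP| = 20.30 ✓; ∠LPK = 113.7° ✓; |PK| = 26.00 ✓; ∠PKT = 72.80° ✓; |KT| = 20.80 ✗.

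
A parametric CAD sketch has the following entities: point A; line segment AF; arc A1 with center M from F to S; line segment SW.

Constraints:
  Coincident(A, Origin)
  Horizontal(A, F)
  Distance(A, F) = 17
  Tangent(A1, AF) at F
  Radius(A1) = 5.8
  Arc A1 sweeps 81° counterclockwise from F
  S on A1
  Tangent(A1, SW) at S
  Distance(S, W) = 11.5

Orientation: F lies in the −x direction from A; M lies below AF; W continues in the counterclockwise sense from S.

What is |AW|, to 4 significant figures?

29.42

A is at the origin; A and F share the same y with |AF| = 17.0 and F on the −x side, so F = (-17.00, 0.000). Tangency of A1 to AF means the radius MF is perpendicular to AF, so M = F + (0, -5.8) = (-17.00, -5.800). On A1, F sits at bearing 90° from M; an 81° counterclockwise sweep puts S at bearing 171°, so S = M + 5.8·(cos 171°, sin 171°) = (-22.73, -4.893). The tangent condition forces MS to be normal to SW, so SW runs along (−sin 171°, cos 171°); with |SW| = 11.5, W = (-24.53, -16.25). Then |AW| = |W − A| = 29.42.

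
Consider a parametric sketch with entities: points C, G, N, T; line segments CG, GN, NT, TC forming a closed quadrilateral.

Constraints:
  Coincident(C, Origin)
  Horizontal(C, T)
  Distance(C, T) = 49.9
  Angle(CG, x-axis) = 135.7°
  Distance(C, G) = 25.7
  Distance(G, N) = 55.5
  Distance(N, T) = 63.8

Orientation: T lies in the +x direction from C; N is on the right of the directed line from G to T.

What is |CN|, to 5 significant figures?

35.562

C is at the origin; CT is horizontal with |CT| = 49.9 and T in +x, so T = (49.9, 0). CG runs at 135.7° with |CG| = 25.7, so G = (-18.393, 17.949). N is determined by |GN| = 55.5 and |NT| = 63.8 together: it lies at the intersection of circle(G, 55.5) and circle(T, 63.8). With |GT| = 70.613, the foot of the radical line on GT is 28.295 from G and the perpendicular offset is √(55.5² − 28.295²) = 47.746. Taking the right-of-GT solution: N = (-3.1644, -35.420).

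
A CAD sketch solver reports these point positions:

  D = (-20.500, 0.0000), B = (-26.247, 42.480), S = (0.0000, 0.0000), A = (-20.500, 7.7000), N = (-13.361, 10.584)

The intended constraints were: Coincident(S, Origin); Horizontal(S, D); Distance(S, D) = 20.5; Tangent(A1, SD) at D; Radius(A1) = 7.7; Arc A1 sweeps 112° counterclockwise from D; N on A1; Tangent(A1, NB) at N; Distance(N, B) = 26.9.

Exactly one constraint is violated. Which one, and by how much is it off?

Distance(N, B) = 26.9 — off by 7.50.

S = (0.00, 0.00) ✓; S.y = 0.00, D.y = 0.00 ✓; |SD| = 20.50 ✓; ∠(AD, DS) = 90.00° ✓; |AD| = 7.700 ✓; bearing(A→N) − bearing(A→D) = 112.0° ✓; |AN| = 7.700 ✓; ∠(AN, NB) = 90.00° ✓; |NB| = 34.40 ✗.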